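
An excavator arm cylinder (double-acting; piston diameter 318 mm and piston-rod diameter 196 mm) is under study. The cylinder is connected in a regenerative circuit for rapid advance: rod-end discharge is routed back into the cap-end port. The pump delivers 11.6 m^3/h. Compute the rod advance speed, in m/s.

v ≈ 0.107 m/s

In regeneration the rod-end outflow joins the pump flow into the cap end, so the net volume the pump must supply per unit advance equals the rod cross-section area.
Rod cross-section A_rod = π/4 × (196 mm)² = 30170 mm^2
v = Q_pump / A_rod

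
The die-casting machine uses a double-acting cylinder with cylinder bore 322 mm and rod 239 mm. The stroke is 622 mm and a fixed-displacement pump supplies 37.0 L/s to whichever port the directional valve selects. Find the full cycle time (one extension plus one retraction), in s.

t ≈ 1.98 s

Cap-side area A_cap = π/4 × (322 mm)² = 81430 mm^2
Rod-side annular area A_ann = π/4 × (322² − 239²) = 36570 mm^2
t_ext = A_cap·L/Q = 1.369 s
t_ret = A_ann·L/Q = 0.6148 s
t_cycle = t_ext + t_ret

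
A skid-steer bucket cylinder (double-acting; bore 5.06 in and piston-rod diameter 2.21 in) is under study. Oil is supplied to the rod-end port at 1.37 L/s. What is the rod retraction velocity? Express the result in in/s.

Rod-side annular area A_ann = π/4 × (5.06² − 2.21²) = 16.27 in^2
Flow into the rod-end port fills the annular volume.
v = Q / A

v ≈ 5.14 in/s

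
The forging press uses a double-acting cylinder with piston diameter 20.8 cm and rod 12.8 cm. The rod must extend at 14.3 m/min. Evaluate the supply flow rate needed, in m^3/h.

Q ≈ 29.2 m^3/h

Cap-side area A_cap = π/4 × (20.8 cm)² = 339.8 cm^2
Q = A × v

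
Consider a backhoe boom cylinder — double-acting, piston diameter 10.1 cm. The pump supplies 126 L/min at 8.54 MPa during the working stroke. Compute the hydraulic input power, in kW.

W ≈ 17.9 kW

Hydraulic power = P × Q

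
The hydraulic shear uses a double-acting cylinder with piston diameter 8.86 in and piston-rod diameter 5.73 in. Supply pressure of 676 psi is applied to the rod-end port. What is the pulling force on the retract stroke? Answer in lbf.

F ≈ 24200 lbf

Rod-side annular area A_ann = π/4 × (8.86² − 5.73²) = 35.87 in^2
On retraction the pressure acts on the annular area (bore minus rod).
F = P × A_ann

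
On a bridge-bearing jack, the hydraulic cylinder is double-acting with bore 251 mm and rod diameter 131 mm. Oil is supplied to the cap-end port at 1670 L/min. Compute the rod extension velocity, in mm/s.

v ≈ 563 mm/s

Cap-side area A_cap = π/4 × (251 mm)² = 49480 mm^2
v = Q / A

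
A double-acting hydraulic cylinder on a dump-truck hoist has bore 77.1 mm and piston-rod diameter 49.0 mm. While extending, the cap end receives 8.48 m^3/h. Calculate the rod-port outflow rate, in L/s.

Q_out ≈ 1.40 L/s

Cap-side area A_cap = π/4 × (77.1 mm)² = 4669 mm^2
Rod-side annular area A_ann = π/4 × (77.1² − 49.0²) = 2783 mm^2
Piston speed v = Q_in/A_cap; rod-end outflow Q_out = v × A_ann = Q_in × A_ann/A_cap.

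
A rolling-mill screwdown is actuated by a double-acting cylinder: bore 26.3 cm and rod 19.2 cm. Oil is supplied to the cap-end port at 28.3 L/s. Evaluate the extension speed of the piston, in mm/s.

v ≈ 521 mm/s

Cap-side area A_cap = π/4 × (26.3 cm)² = 543.3 cm^2
v = Q / A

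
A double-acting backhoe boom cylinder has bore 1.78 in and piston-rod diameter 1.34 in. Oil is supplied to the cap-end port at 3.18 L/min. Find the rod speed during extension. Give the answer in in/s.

Cap-side area A_cap = π/4 × (1.78 in)² = 2.488 in^2
v = Q / A

v ≈ 1.30 in/s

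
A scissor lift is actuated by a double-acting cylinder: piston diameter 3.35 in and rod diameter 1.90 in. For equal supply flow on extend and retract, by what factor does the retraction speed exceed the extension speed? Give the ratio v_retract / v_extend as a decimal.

v_ret/v_ext ≈ 1.47

Cap-side area A_cap = π/4 × (3.35 in)² = 8.814 in^2
Rod-side annular area A_ann = π/4 × (3.35² − 1.90²) = 5.979 in^2
For equal Q, v ∝ 1/A, so v_ret/v_ext = A_cap/A_ann.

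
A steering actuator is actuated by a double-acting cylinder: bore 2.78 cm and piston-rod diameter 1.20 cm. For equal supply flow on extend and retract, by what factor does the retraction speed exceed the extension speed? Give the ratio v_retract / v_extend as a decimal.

Cap-side area A_cap = π/4 × (2.78 cm)² = 6.070 cm^2
Rod-side annular area A_ann = π/4 × (2.78² − 1.20²) = 4.939 cm^2
For equal Q, v ∝ 1/A, so v_ret/v_ext = A_cap/A_ann.

v_ret/v_ext ≈ 1.23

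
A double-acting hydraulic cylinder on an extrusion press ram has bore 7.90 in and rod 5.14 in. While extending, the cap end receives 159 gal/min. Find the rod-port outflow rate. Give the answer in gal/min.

Cap-side area A_cap = π/4 × (7.90 in)² = 49.02 in^2
Rod-side annular area A_ann = π/4 × (7.90² − 5.14²) = 28.27 in^2
Piston speed v = Q_in/A_cap; rod-end outflow Q_out = v × A_ann = Q_in × A_ann/A_cap.

Q_out ≈ 91.7 gal/min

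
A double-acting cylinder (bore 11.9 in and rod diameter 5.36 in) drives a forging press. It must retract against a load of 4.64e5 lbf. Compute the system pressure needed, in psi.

P ≈ 5230 psi

Rod-side annular area A_ann = π/4 × (11.9² − 5.36²) = 88.66 in^2
Retraction: pressure acts on the annular area.
P = F / A = 4.64e5 lbf / A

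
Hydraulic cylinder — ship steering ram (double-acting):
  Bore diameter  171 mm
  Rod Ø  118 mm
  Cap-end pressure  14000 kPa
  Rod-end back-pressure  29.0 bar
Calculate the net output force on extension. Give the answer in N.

Cap-side area A_cap = π/4 × (171 mm)² = 22970 mm^2
Rod-side annular area A_ann = π/4 × (171² − 118²) = 12030 mm^2
Net thrust = P_cap·A_cap − P_rod·A_ann = 3.215e5 N − 34890 N

F ≈ 2.87e5 N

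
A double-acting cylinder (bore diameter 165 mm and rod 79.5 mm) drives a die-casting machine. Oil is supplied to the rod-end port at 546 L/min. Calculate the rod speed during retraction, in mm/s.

v ≈ 554 mm/s

Rod-side annular area A_ann = π/4 × (165² − 79.5²) = 16420 mm^2
Flow into the rod-end port fills the annular volume.
v = Q / A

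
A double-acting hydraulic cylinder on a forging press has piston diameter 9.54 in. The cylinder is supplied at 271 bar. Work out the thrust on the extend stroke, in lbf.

Cap-side area A_cap = π/4 × (9.54 in)² = 71.48 in^2
F = P × A_cap = 271 bar × A_cap

F ≈ 2.81e5 lbf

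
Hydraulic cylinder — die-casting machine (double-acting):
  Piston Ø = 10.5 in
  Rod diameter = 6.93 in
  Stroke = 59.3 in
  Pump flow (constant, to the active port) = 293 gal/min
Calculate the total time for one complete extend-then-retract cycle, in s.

Cap-side area A_cap = π/4 × (10.5 in)² = 86.59 in^2
Rod-side annular area A_ann = π/4 × (10.5² − 6.93²) = 48.87 in^2
t_ext = A_cap·L/Q = 4.552 s
t_ret = A_ann·L/Q = 2.569 s
t_cycle = t_ext + t_ret

t ≈ 7.12 s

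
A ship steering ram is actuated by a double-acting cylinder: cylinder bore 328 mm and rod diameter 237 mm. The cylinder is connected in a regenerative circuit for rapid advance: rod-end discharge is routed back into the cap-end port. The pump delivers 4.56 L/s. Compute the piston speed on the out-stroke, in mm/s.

In regeneration the rod-end outflow joins the pump flow into the cap end, so the net volume the pump must supply per unit advance equals the rod cross-section area.
Rod cross-section A_rod = π/4 × (237 mm)² = 44120 mm^2
v = Q_pump / A_rod

v ≈ 103 mm/s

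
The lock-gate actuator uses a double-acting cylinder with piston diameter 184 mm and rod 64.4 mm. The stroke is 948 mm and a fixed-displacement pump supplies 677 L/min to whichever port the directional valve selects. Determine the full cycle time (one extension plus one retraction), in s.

Cap-side area A_cap = π/4 × (184 mm)² = 26590 mm^2
Rod-side annular area A_ann = π/4 × (184² − 64.4²) = 23330 mm^2
t_ext = A_cap·L/Q = 2.234 s
t_ret = A_ann·L/Q = 1.960 s
t_cycle = t_ext + t_ret

t ≈ 4.19 s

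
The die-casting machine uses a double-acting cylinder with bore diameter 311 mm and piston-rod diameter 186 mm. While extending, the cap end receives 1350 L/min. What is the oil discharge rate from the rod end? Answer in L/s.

Q_out ≈ 14.5 L/s

Cap-side area A_cap = π/4 × (311 mm)² = 75960 mm^2
Rod-side annular area A_ann = π/4 × (311² − 186²) = 48790 mm^2
Piston speed v = Q_in/A_cap; rod-end outflow Q_out = v × A_ann = Q_in × A_ann/A_cap.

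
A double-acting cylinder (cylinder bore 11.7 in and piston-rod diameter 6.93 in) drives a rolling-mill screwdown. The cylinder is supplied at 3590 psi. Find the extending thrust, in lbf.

F ≈ 3.86e5 lbf

Cap-side area A_cap = π/4 × (11.7 in)² = 107.5 in^2
F = P × A_cap = 3590 psi × A_cap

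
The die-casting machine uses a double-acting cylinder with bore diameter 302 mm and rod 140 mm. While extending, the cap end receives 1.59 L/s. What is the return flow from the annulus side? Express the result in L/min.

Cap-side area A_cap = π/4 × (302 mm)² = 71630 mm^2
Rod-side annular area A_ann = π/4 × (302² − 140²) = 56240 mm^2
Piston speed v = Q_in/A_cap; rod-end outflow Q_out = v × A_ann = Q_in × A_ann/A_cap.

Q_out ≈ 74.9 L/min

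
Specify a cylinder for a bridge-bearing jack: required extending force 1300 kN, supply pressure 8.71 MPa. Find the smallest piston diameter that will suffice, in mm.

Extension force acts on the full piston face: F = P × (π/4)D².
D = √(4F / (πP)) = √(4 × 1300 kN / (π × 8.71 MPa))

D ≈ 436 mm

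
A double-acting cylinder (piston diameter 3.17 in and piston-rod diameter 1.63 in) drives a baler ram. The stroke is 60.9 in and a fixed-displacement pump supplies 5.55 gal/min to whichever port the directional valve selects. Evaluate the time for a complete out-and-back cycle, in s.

Cap-side area A_cap = π/4 × (3.17 in)² = 7.892 in^2
Rod-side annular area A_ann = π/4 × (3.17² − 1.63²) = 5.806 in^2
t_ext = A_cap·L/Q = 22.49 s
t_ret = A_ann·L/Q = 16.55 s
t_cycle = t_ext + t_ret

t ≈ 39.0 s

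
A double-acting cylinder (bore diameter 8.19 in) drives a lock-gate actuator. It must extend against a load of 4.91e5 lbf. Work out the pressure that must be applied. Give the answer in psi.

P ≈ 9320 psi

Cap-side area A_cap = π/4 × (8.19 in)² = 52.68 in^2
P = F / A = 4.91e5 lbf / A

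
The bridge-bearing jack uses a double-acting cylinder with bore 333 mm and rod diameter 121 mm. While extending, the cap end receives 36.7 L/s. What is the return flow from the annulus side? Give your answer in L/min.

Q_out ≈ 1910 L/min

Cap-side area A_cap = π/4 × (333 mm)² = 87090 mm^2
Rod-side annular area A_ann = π/4 × (333² − 121²) = 75590 mm^2
Piston speed v = Q_in/A_cap; rod-end outflow Q_out = v × A_ann = Q_in × A_ann/A_cap.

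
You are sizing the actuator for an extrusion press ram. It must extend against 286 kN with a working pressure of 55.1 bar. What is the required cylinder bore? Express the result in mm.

Extension force acts on the full piston face: F = P × (π/4)D².
D = √(4F / (πP)) = √(4 × 286 kN / (π × 55.1 bar))

D ≈ 257 mm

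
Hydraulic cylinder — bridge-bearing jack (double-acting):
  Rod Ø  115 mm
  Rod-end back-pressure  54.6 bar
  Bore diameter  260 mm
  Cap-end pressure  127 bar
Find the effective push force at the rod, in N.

Cap-side area A_cap = π/4 × (260 mm)² = 53090 mm^2
Rod-side annular area A_ann = π/4 × (260² − 115²) = 42710 mm^2
Net thrust = P_cap·A_cap − P_rod·A_ann = 6.743e5 N − 2.332e5 N

F ≈ 4.41e5 N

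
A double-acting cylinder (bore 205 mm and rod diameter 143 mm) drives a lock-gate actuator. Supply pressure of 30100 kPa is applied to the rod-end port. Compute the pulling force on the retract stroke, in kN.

F ≈ 510 kN

Rod-side annular area A_ann = π/4 × (205² − 143²) = 16950 mm^2
On retraction the pressure acts on the annular area (bore minus rod).
F = P × A_ann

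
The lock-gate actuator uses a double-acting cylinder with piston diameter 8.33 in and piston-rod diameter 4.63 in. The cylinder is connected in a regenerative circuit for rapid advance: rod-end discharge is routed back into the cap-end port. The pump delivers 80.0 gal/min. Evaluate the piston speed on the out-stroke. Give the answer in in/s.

v ≈ 18.3 in/s

In regeneration the rod-end outflow joins the pump flow into the cap end, so the net volume the pump must supply per unit advance equals the rod cross-section area.
Rod cross-section A_rod = π/4 × (4.63 in)² = 16.84 in^2
v = Q_pump / A_rod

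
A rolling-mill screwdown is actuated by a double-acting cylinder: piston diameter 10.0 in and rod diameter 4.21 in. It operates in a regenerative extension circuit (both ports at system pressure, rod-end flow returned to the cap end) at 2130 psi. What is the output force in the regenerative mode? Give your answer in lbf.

F ≈ 29700 lbf

With equal pressure on both faces, forces on the annular region cancel; the net push is pressure × rod cross-section.
Rod cross-section A_rod = π/4 × (4.21 in)² = 13.92 in^2
F = P × A_rod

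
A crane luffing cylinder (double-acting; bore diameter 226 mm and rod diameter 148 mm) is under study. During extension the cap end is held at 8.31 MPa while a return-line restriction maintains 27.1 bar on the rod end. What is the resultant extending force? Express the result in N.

F ≈ 2.71e5 N

Cap-side area A_cap = π/4 × (226 mm)² = 40110 mm^2
Rod-side annular area A_ann = π/4 × (226² − 148²) = 22910 mm^2
Net thrust = P_cap·A_cap − P_rod·A_ann = 3.334e5 N − 62090 N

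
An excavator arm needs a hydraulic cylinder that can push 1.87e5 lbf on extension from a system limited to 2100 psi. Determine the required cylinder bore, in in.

D ≈ 10.6 in

Extension force acts on the full piston face: F = P × (π/4)D².
D = √(4F / (πP)) = √(4 × 1.87e5 lbf / (π × 2100 psi))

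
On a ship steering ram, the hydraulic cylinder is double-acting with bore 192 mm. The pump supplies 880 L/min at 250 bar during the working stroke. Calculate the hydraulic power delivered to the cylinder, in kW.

Hydraulic power = P × Q

W ≈ 367 kW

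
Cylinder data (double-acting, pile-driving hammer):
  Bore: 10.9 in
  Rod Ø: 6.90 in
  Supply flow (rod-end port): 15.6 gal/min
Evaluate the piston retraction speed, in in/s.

Rod-side annular area A_ann = π/4 × (10.9² − 6.90²) = 55.92 in^2
Flow into the rod-end port fills the annular volume.
v = Q / A

v ≈ 1.07 in/s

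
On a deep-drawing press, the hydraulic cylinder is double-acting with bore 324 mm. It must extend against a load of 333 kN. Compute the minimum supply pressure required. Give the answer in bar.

Cap-side area A_cap = π/4 × (324 mm)² = 82450 mm^2
P = F / A = 333 kN / A

P ≈ 40.4 bar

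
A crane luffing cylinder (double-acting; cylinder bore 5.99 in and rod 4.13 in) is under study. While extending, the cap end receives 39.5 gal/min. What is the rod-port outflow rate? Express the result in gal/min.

Cap-side area A_cap = π/4 × (5.99 in)² = 28.18 in^2
Rod-side annular area A_ann = π/4 × (5.99² − 4.13²) = 14.78 in^2
Piston speed v = Q_in/A_cap; rod-end outflow Q_out = v × A_ann = Q_in × A_ann/A_cap.

Q_out ≈ 20.7 gal/min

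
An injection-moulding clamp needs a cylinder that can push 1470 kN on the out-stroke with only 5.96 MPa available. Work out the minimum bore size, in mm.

D ≈ 560 mm

Extension force acts on the full piston face: F = P × (π/4)D².
D = √(4F / (πP)) = √(4 × 1470 kN / (π × 5.96 MPa))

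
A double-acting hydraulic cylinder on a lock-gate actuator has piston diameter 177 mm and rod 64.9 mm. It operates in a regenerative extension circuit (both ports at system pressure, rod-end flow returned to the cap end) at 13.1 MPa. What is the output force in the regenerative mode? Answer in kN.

With equal pressure on both faces, forces on the annular region cancel; the net push is pressure × rod cross-section.
Rod cross-section A_rod = π/4 × (64.9 mm)² = 3308 mm^2
F = P × A_rod

F ≈ 43.3 kN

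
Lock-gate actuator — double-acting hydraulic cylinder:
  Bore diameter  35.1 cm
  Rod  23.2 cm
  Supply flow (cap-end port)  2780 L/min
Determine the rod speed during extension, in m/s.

Cap-side area A_cap = π/4 × (35.1 cm)² = 967.6 cm^2
v = Q / A

v ≈ 0.479 m/s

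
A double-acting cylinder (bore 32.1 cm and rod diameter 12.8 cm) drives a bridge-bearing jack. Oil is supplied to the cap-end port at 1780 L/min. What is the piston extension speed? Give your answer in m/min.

Cap-side area A_cap = π/4 × (32.1 cm)² = 809.3 cm^2
v = Q / A

v ≈ 22.0 m/min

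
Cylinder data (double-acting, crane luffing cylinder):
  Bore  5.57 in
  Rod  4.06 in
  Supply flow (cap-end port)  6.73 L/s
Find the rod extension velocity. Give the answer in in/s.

Cap-side area A_cap = π/4 × (5.57 in)² = 24.37 in^2
v = Q / A

v ≈ 16.9 in/s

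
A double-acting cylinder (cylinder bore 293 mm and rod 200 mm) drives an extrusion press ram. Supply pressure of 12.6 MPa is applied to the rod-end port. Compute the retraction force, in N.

F ≈ 4.54e5 N

Rod-side annular area A_ann = π/4 × (293² − 200²) = 36010 mm^2
On retraction the pressure acts on the annular area (bore minus rod).
F = P × A_ann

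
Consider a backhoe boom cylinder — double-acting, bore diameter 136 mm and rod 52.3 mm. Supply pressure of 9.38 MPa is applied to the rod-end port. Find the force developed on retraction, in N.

F ≈ 1.16e5 N

Rod-side annular area A_ann = π/4 × (136² − 52.3²) = 12380 mm^2
On retraction the pressure acts on the annular area (bore minus rod).
F = P × A_ann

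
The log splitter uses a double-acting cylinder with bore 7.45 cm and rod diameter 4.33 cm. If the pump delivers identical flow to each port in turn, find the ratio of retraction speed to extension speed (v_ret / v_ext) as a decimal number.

Cap-side area A_cap = π/4 × (7.45 cm)² = 43.59 cm^2
Rod-side annular area A_ann = π/4 × (7.45² − 4.33²) = 28.87 cm^2
For equal Q, v ∝ 1/A, so v_ret/v_ext = A_cap/A_ann.

v_ret/v_ext ≈ 1.51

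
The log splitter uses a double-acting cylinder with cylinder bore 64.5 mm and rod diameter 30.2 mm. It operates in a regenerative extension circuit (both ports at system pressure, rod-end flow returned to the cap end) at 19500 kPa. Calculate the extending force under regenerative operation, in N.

With equal pressure on both faces, forces on the annular region cancel; the net push is pressure × rod cross-section.
Rod cross-section A_rod = π/4 × (30.2 mm)² = 716.3 mm^2
F = P × A_rod

F ≈ 14000 N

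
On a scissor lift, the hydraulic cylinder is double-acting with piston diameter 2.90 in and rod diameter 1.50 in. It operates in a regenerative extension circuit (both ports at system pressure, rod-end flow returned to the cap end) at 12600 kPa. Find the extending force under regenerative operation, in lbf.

F ≈ 3230 lbf

With equal pressure on both faces, forces on the annular region cancel; the net push is pressure × rod cross-section.
Rod cross-section A_rod = π/4 × (1.50 in)² = 1.767 in^2
F = P × A_rod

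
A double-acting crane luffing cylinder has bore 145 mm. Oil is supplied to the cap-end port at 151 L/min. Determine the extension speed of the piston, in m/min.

Cap-side area A_cap = π/4 × (145 mm)² = 16510 mm^2
v = Q / A

v ≈ 9.14 m/min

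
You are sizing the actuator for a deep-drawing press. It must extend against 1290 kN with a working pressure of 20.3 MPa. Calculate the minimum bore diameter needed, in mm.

Extension force acts on the full piston face: F = P × (π/4)D².
D = √(4F / (πP)) = √(4 × 1290 kN / (π × 20.3 MPa))

D ≈ 284 mm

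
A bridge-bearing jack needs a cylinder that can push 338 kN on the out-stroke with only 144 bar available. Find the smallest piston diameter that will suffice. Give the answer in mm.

D ≈ 173 mm

Extension force acts on the full piston face: F = P × (π/4)D².
D = √(4F / (πP)) = √(4 × 338 kN / (π × 144 bar))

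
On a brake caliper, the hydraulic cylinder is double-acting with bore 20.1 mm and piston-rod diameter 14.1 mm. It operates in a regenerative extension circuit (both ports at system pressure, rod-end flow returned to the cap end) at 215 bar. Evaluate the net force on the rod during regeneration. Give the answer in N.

F ≈ 3360 N

With equal pressure on both faces, forces on the annular region cancel; the net push is pressure × rod cross-section.
Rod cross-section A_rod = π/4 × (14.1 mm)² = 156.1 mm^2
F = P × A_rod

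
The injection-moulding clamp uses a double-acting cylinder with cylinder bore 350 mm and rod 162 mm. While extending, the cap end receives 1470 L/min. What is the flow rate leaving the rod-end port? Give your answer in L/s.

Q_out ≈ 19.3 L/s

Cap-side area A_cap = π/4 × (350 mm)² = 96210 mm^2
Rod-side annular area A_ann = π/4 × (350² − 162²) = 75600 mm^2
Piston speed v = Q_in/A_cap; rod-end outflow Q_out = v × A_ann = Q_in × A_ann/A_cap.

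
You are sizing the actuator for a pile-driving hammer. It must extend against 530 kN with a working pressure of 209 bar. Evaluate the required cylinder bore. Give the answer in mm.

Extension force acts on the full piston face: F = P × (π/4)D².
D = √(4F / (πP)) = √(4 × 530 kN / (π × 209 bar))

D ≈ 180 mm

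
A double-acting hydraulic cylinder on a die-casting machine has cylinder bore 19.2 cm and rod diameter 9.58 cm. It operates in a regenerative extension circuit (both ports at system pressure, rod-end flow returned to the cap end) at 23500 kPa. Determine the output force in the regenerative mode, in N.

With equal pressure on both faces, forces on the annular region cancel; the net push is pressure × rod cross-section.
Rod cross-section A_rod = π/4 × (9.58 cm)² = 72.08 cm^2
F = P × A_rod

F ≈ 1.69e5 N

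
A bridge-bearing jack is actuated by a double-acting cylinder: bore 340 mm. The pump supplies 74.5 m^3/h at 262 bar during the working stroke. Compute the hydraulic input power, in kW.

W ≈ 542 kW

Hydraulic power = P × Q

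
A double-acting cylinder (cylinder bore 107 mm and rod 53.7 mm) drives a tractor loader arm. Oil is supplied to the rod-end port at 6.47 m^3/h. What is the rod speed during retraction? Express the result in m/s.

v ≈ 0.267 m/s

Rod-side annular area A_ann = π/4 × (107² − 53.7²) = 6727 mm^2
Flow into the rod-end port fills the annular volume.
v = Q / A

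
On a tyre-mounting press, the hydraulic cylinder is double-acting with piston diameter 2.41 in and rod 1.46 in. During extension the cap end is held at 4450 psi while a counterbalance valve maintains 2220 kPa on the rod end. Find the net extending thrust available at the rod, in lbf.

F ≈ 19400 lbf

Cap-side area A_cap = π/4 × (2.41 in)² = 4.562 in^2
Rod-side annular area A_ann = π/4 × (2.41² − 1.46²) = 2.888 in^2
Net thrust = P_cap·A_cap − P_rod·A_ann = 20300 lbf − 929.7 lbf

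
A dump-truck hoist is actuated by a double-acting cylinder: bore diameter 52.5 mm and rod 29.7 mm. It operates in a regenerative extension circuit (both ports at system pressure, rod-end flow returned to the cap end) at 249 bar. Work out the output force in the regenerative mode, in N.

With equal pressure on both faces, forces on the annular region cancel; the net push is pressure × rod cross-section.
Rod cross-section A_rod = π/4 × (29.7 mm)² = 692.8 mm^2
F = P × A_rod

F ≈ 17300 N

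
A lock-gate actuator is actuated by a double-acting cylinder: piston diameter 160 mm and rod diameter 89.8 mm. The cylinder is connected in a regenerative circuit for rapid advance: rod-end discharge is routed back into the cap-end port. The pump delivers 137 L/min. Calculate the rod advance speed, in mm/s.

In regeneration the rod-end outflow joins the pump flow into the cap end, so the net volume the pump must supply per unit advance equals the rod cross-section area.
Rod cross-section A_rod = π/4 × (89.8 mm)² = 6333 mm^2
v = Q_pump / A_rod

v ≈ 361 mm/s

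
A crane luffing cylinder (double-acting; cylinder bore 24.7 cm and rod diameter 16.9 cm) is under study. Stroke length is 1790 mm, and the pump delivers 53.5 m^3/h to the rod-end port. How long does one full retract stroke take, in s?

Rod-side annular area A_ann = π/4 × (24.7² − 16.9²) = 254.8 cm^2
Swept volume V = A × L; t = V / Q = A·L / Q

t ≈ 3.07 s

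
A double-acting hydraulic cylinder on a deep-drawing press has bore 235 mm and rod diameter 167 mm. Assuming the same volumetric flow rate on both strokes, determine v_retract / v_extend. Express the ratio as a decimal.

v_ret/v_ext ≈ 2.02

Cap-side area A_cap = π/4 × (235 mm)² = 43370 mm^2
Rod-side annular area A_ann = π/4 × (235² − 167²) = 21470 mm^2
For equal Q, v ∝ 1/A, so v_ret/v_ext = A_cap/A_ann.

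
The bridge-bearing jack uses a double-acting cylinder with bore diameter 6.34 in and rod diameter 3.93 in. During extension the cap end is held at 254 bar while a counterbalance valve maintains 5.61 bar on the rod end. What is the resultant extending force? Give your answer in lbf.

F ≈ 1.15e5 lbf

Cap-side area A_cap = π/4 × (6.34 in)² = 31.57 in^2
Rod-side annular area A_ann = π/4 × (6.34² − 3.93²) = 19.44 in^2
Net thrust = P_cap·A_cap − P_rod·A_ann = 1.163e5 lbf − 1582 lbf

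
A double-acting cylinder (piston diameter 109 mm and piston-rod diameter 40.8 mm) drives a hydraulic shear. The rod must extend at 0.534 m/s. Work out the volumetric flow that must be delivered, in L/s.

Cap-side area A_cap = π/4 × (109 mm)² = 9331 mm^2
Q = A × v

Q ≈ 4.98 L/s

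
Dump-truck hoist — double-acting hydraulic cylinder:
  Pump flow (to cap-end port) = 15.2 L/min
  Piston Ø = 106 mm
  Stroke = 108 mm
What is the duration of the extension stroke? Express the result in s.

Cap-side area A_cap = π/4 × (106 mm)² = 8825 mm^2
Swept volume V = A × L; t = V / Q = A·L / Q

t ≈ 3.76 s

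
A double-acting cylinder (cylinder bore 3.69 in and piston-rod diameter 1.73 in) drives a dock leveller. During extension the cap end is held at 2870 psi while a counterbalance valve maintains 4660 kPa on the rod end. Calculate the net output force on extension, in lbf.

Cap-side area A_cap = π/4 × (3.69 in)² = 10.69 in^2
Rod-side annular area A_ann = π/4 × (3.69² − 1.73²) = 8.343 in^2
Net thrust = P_cap·A_cap − P_rod·A_ann = 30690 lbf − 5639 lbf

F ≈ 25100 lbf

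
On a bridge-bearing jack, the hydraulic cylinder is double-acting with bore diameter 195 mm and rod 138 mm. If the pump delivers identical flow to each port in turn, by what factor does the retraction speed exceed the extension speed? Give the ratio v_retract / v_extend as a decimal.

Cap-side area A_cap = π/4 × (195 mm)² = 29860 mm^2
Rod-side annular area A_ann = π/4 × (195² − 138²) = 14910 mm^2
For equal Q, v ∝ 1/A, so v_ret/v_ext = A_cap/A_ann.

v_ret/v_ext ≈ 2.00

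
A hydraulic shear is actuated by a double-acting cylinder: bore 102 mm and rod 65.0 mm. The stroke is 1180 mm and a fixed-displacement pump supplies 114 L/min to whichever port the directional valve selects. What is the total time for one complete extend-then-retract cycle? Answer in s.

Cap-side area A_cap = π/4 × (102 mm)² = 8171 mm^2
Rod-side annular area A_ann = π/4 × (102² − 65.0²) = 4853 mm^2
t_ext = A_cap·L/Q = 5.075 s
t_ret = A_ann·L/Q = 3.014 s
t_cycle = t_ext + t_ret

t ≈ 8.09 s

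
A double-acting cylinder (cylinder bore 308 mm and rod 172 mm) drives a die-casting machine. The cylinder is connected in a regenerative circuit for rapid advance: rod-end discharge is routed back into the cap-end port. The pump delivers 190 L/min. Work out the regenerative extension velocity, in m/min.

v ≈ 8.18 m/min

In regeneration the rod-end outflow joins the pump flow into the cap end, so the net volume the pump must supply per unit advance equals the rod cross-section area.
Rod cross-section A_rod = π/4 × (172 mm)² = 23240 mm^2
v = Q_pump / A_rod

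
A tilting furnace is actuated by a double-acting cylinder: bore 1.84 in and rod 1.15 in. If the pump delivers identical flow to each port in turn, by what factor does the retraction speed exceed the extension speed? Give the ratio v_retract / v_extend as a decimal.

v_ret/v_ext ≈ 1.64

Cap-side area A_cap = π/4 × (1.84 in)² = 2.659 in^2
Rod-side annular area A_ann = π/4 × (1.84² − 1.15²) = 1.620 in^2
For equal Q, v ∝ 1/A, so v_ret/v_ext = A_cap/A_ann.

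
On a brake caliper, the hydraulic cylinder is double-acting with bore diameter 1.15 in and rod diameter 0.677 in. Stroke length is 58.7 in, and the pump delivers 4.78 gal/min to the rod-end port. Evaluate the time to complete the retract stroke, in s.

t ≈ 2.16 s

Rod-side annular area A_ann = π/4 × (1.15² − 0.677²) = 0.6787 in^2
Swept volume V = A × L; t = V / Q = A·L / Q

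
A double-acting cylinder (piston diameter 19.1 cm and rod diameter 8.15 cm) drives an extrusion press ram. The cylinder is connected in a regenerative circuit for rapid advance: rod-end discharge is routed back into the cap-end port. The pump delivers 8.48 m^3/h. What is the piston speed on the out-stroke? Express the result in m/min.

In regeneration the rod-end outflow joins the pump flow into the cap end, so the net volume the pump must supply per unit advance equals the rod cross-section area.
Rod cross-section A_rod = π/4 × (8.15 cm)² = 52.17 cm^2
v = Q_pump / A_rod

v ≈ 27.1 m/min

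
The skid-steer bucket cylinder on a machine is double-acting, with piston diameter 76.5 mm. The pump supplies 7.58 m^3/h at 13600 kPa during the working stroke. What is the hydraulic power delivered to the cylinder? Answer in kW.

Hydraulic power = P × Q

W ≈ 28.6 kW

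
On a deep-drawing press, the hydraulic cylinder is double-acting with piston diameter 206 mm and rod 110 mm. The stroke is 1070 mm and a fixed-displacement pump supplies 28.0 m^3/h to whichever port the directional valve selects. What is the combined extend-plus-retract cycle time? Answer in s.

t ≈ 7.86 s

Cap-side area A_cap = π/4 × (206 mm)² = 33330 mm^2
Rod-side annular area A_ann = π/4 × (206² − 110²) = 23830 mm^2
t_ext = A_cap·L/Q = 4.585 s
t_ret = A_ann·L/Q = 3.278 s
t_cycle = t_ext + t_ret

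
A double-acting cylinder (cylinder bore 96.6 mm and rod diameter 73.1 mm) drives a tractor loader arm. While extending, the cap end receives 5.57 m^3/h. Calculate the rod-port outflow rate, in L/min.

Cap-side area A_cap = π/4 × (96.6 mm)² = 7329 mm^2
Rod-side annular area A_ann = π/4 × (96.6² − 73.1²) = 3132 mm^2
Piston speed v = Q_in/A_cap; rod-end outflow Q_out = v × A_ann = Q_in × A_ann/A_cap.

Q_out ≈ 39.7 L/min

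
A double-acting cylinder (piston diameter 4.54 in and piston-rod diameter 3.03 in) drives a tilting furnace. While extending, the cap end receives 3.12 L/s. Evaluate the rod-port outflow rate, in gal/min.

Q_out ≈ 27.4 gal/min

Cap-side area A_cap = π/4 × (4.54 in)² = 16.19 in^2
Rod-side annular area A_ann = π/4 × (4.54² − 3.03²) = 8.978 in^2
Piston speed v = Q_in/A_cap; rod-end outflow Q_out = v × A_ann = Q_in × A_ann/A_cap.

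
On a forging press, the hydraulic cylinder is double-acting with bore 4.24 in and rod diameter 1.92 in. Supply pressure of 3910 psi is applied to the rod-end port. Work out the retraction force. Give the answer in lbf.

F ≈ 43900 lbf

Rod-side annular area A_ann = π/4 × (4.24² − 1.92²) = 11.22 in^2
On retraction the pressure acts on the annular area (bore minus rod).
F = P × A_ann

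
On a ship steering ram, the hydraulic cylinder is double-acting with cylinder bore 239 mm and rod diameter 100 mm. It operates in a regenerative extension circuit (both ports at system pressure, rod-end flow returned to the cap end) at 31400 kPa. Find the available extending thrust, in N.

With equal pressure on both faces, forces on the annular region cancel; the net push is pressure × rod cross-section.
Rod cross-section A_rod = π/4 × (100 mm)² = 7854 mm^2
F = P × A_rod

F ≈ 2.47e5 N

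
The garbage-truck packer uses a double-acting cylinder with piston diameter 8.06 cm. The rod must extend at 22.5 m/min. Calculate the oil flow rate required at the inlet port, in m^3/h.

Q ≈ 6.89 m^3/h

Cap-side area A_cap = π/4 × (8.06 cm)² = 51.02 cm^2
Q = A × v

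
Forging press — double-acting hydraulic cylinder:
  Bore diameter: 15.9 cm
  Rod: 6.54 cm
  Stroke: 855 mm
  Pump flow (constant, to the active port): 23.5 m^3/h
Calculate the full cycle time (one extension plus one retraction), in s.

Cap-side area A_cap = π/4 × (15.9 cm)² = 198.6 cm^2
Rod-side annular area A_ann = π/4 × (15.9² − 6.54²) = 165.0 cm^2
t_ext = A_cap·L/Q = 2.601 s
t_ret = A_ann·L/Q = 2.161 s
t_cycle = t_ext + t_ret

t ≈ 4.76 s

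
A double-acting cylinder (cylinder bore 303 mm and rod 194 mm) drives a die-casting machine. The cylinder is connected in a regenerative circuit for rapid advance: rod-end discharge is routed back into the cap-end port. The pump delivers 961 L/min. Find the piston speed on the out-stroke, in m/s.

In regeneration the rod-end outflow joins the pump flow into the cap end, so the net volume the pump must supply per unit advance equals the rod cross-section area.
Rod cross-section A_rod = π/4 × (194 mm)² = 29560 mm^2
v = Q_pump / A_rod

v ≈ 0.542 m/s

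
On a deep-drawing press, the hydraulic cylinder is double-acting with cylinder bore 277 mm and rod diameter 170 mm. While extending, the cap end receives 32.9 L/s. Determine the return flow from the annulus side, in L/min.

Cap-side area A_cap = π/4 × (277 mm)² = 60260 mm^2
Rod-side annular area A_ann = π/4 × (277² − 170²) = 37560 mm^2
Piston speed v = Q_in/A_cap; rod-end outflow Q_out = v × A_ann = Q_in × A_ann/A_cap.

Q_out ≈ 1230 L/min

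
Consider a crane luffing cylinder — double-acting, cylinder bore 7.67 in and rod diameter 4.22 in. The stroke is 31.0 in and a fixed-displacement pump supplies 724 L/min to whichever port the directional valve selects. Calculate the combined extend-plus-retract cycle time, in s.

t ≈ 3.30 s

Cap-side area A_cap = π/4 × (7.67 in)² = 46.20 in^2
Rod-side annular area A_ann = π/4 × (7.67² − 4.22²) = 32.22 in^2
t_ext = A_cap·L/Q = 1.945 s
t_ret = A_ann·L/Q = 1.356 s
t_cycle = t_ext + t_ret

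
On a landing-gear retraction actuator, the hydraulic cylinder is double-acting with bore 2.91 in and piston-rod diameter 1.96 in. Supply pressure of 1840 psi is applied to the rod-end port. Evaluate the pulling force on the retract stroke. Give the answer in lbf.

Rod-side annular area A_ann = π/4 × (2.91² − 1.96²) = 3.634 in^2
On retraction the pressure acts on the annular area (bore minus rod).
F = P × A_ann

F ≈ 6690 lbf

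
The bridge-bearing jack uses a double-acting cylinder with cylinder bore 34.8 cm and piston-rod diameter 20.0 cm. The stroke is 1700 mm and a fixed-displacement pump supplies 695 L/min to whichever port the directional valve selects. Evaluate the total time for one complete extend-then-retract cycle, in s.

t ≈ 23.3 s

Cap-side area A_cap = π/4 × (34.8 cm)² = 951.1 cm^2
Rod-side annular area A_ann = π/4 × (34.8² − 20.0²) = 637.0 cm^2
t_ext = A_cap·L/Q = 13.96 s
t_ret = A_ann·L/Q = 9.349 s
t_cycle = t_ext + t_ret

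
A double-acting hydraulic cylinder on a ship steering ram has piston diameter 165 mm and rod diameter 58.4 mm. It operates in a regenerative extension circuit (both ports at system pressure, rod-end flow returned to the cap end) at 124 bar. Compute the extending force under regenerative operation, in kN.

With equal pressure on both faces, forces on the annular region cancel; the net push is pressure × rod cross-section.
Rod cross-section A_rod = π/4 × (58.4 mm)² = 2679 mm^2
F = P × A_rod

F ≈ 33.2 kN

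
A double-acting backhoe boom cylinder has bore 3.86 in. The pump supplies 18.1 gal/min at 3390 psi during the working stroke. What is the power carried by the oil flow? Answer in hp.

Hydraulic power = P × Q

W ≈ 35.8 hp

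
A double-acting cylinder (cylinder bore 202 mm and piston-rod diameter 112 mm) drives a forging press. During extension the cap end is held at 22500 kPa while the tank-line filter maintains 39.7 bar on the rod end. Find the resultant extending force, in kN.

Cap-side area A_cap = π/4 × (202 mm)² = 32050 mm^2
Rod-side annular area A_ann = π/4 × (202² − 112²) = 22200 mm^2
Net thrust = P_cap·A_cap − P_rod·A_ann = 721.1 kN − 88.12 kN

F ≈ 633 kN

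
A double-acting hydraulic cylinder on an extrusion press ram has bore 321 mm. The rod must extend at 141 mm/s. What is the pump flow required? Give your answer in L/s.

Q ≈ 11.4 L/s

Cap-side area A_cap = π/4 × (321 mm)² = 80930 mm^2
Q = A × v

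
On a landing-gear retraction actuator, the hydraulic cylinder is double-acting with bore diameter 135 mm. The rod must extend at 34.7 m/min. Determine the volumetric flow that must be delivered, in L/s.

Q ≈ 8.28 L/s

Cap-side area A_cap = π/4 × (135 mm)² = 14310 mm^2
Q = A × v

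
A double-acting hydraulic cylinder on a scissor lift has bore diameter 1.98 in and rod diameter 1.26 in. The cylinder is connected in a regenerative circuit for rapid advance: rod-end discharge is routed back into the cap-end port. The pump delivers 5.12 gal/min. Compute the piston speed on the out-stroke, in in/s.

In regeneration the rod-end outflow joins the pump flow into the cap end, so the net volume the pump must supply per unit advance equals the rod cross-section area.
Rod cross-section A_rod = π/4 × (1.26 in)² = 1.247 in^2
v = Q_pump / A_rod

v ≈ 15.8 in/s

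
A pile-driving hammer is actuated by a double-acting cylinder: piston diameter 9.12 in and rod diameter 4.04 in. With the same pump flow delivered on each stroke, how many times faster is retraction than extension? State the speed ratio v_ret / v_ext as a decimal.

v_ret/v_ext ≈ 1.24

Cap-side area A_cap = π/4 × (9.12 in)² = 65.33 in^2
Rod-side annular area A_ann = π/4 × (9.12² − 4.04²) = 52.51 in^2
For equal Q, v ∝ 1/A, so v_ret/v_ext = A_cap/A_ann.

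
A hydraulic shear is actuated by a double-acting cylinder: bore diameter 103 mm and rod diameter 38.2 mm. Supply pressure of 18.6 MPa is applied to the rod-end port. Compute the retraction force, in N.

Rod-side annular area A_ann = π/4 × (103² − 38.2²) = 7186 mm^2
On retraction the pressure acts on the annular area (bore minus rod).
F = P × A_ann

F ≈ 1.34e5 N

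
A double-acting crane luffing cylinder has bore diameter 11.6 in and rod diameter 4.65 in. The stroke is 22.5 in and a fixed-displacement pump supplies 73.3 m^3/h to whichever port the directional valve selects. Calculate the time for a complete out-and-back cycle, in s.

Cap-side area A_cap = π/4 × (11.6 in)² = 105.7 in^2
Rod-side annular area A_ann = π/4 × (11.6² − 4.65²) = 88.70 in^2
t_ext = A_cap·L/Q = 1.914 s
t_ret = A_ann·L/Q = 1.606 s
t_cycle = t_ext + t_ret

t ≈ 3.52 s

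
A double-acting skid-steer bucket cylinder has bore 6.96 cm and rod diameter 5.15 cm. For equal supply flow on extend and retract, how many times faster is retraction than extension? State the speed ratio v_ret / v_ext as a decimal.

Cap-side area A_cap = π/4 × (6.96 cm)² = 38.05 cm^2
Rod-side annular area A_ann = π/4 × (6.96² − 5.15²) = 17.22 cm^2
For equal Q, v ∝ 1/A, so v_ret/v_ext = A_cap/A_ann.

v_ret/v_ext ≈ 2.21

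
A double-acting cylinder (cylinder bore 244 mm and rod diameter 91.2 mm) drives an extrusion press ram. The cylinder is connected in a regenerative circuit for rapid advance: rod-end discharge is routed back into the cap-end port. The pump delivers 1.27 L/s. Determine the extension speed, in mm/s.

v ≈ 194 mm/s

In regeneration the rod-end outflow joins the pump flow into the cap end, so the net volume the pump must supply per unit advance equals the rod cross-section area.
Rod cross-section A_rod = π/4 × (91.2 mm)² = 6533 mm^2
v = Q_pump / A_rod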